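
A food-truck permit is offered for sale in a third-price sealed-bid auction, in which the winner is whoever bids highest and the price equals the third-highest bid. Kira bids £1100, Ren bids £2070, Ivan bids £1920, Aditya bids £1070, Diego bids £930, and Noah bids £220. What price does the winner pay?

Sorted high to low: Ren £2070, then Ivan £1920, then Kira £1100, then Aditya £1070, then Diego £930, then Noah £220.
Ren is the highest bidder, so Ren wins.
Under the third-price rule, the price is the third-highest bid: £1100.

Price paid: £1100.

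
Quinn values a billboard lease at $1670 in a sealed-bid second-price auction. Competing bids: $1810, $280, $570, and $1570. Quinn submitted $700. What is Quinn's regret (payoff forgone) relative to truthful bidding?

Payoff forgone: $0.

The highest competing bid is $1810.
Bidding truthfully at $1670: the top bid is $1810 (a rival), so Quinn loses. Payoff = $0.
Bidding $700: the top bid is $1810 (a rival), so Quinn loses. Payoff = $0.
Regret = truthful payoff − actual payoff = $0 − $0 = $0.
The bid only affects whether you win, not the price — here both bids land on the same side of the top rival bid, so the deviation is payoff-neutral.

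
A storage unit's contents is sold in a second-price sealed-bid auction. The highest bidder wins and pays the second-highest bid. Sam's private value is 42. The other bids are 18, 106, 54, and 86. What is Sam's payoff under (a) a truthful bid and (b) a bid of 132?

Truthful: 0; alternative: -64.

The highest competing bid is 106.
Bidding truthfully at 42: the top bid is 106 (a rival), so Sam loses. Payoff = 0.
Bidding 132: Sam has the top bid, wins, and pays the second-highest bid 106. Payoff = 42 − 106 = -64.
Deviating from a truthful bid can only lose payoff in a second-price auction — never gain.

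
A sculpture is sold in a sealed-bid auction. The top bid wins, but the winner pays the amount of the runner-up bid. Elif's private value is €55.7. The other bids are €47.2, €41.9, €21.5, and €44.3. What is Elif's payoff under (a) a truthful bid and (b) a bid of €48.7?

Truthful: €8.5; alternative: €8.5.

The highest competing bid is €47.2.
Bidding truthfully at €55.7: Elif has the top bid, wins, and pays the second-highest bid €47.2. Payoff = €55.7 − €47.2 = €8.5.
Bidding €48.7: Elif has the top bid, wins, and pays the second-highest bid €47.2. Payoff = €55.7 − €47.2 = €8.5.
The bid only affects whether you win, not the price — here both bids land on the same side of the top rival bid, so the deviation is payoff-neutral.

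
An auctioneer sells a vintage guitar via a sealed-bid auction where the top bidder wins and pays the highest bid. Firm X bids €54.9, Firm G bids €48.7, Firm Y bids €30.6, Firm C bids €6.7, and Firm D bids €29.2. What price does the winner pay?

Sorted high to low: Firm X €54.9 > Firm G €48.7 > Firm Y €30.6 > Firm D €29.2 > Firm C €6.7.
Firm X is the highest bidder, so Firm X wins.
Under the first-price rule, the price is the highest bid: €54.9.

Price paid: €54.9.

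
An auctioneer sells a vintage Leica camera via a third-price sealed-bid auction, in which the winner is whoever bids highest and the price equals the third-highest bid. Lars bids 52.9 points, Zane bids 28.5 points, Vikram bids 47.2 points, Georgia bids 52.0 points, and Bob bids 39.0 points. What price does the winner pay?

The winner pays 47.2 points.

Ordered from highest: Lars 52.9 points, then Georgia 52.0 points, then Vikram 47.2 points, then Bob 39.0 points, then Zane 28.5 points.
Lars is the highest bidder, so Lars wins.
Under the third-price rule, the price is the third-highest bid: 47.2 points.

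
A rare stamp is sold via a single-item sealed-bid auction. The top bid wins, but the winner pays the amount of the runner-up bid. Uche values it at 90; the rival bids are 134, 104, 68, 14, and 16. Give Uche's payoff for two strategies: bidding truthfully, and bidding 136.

Truthful: 0; alternative: -44.

The highest competing bid is 134.
Bidding truthfully at 90: the top bid is 134 (a rival), so Uche loses. Payoff = 0.
Bidding 136: Uche has the top bid, wins, and pays the second-highest bid 134. Payoff = 90 − 134 = -44.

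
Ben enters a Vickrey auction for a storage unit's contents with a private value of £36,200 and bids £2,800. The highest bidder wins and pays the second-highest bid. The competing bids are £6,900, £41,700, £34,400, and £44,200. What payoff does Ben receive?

Ben's payoff: £0.

Highest competing bid: £44,200.
Ben's bid £2,800 is not the highest, so Ben loses, pays nothing, and earns zero payoff.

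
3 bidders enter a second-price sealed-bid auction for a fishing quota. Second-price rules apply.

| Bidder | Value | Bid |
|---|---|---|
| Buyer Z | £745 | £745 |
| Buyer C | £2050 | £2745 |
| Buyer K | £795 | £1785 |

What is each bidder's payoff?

Ordered from highest: Buyer C £2745; Buyer K £1785; Buyer Z £745.
Buyer C has the top bid and wins; the price is the second-highest bid, £1785.
Buyer C's payoff = £2050 − £1785 = £265. All other bidders lose, so their payoff is 0.

Payoffs: Buyer Z £0, Buyer C £265, Buyer K £0.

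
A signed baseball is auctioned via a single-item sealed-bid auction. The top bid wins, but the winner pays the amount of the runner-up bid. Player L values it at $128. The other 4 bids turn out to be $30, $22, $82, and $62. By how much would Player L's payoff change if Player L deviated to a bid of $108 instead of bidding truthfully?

$0

The highest competing bid is $82.
Bidding truthfully at $128: Player L has the top bid, wins, and pays the second-highest bid $82. Payoff = $128 − $82 = $46.
Bidding $108: Player L has the top bid, wins, and pays the second-highest bid $82. Payoff = $128 − $82 = $46.
Change = $46 − $46 = $0.
The bid only affects whether you win, not the price — here both bids land on the same side of the top rival bid, so the deviation is payoff-neutral.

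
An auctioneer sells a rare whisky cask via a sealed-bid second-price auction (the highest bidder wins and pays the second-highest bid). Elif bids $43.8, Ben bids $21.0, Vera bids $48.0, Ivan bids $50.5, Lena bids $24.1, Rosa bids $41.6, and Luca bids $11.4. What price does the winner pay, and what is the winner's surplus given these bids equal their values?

Price $48.0; surplus $2.5.

Ranking the bids: Ivan $50.5; Vera $48.0; Elif $43.8; Rosa $41.6; Lena $24.1; Ben $21.0; Luca $11.4.
Ivan is the highest bidder, so Ivan wins.
Under the second-price rule, the price is the second-highest bid: $48.0.
Surplus = $50.5 − $48.0 = $2.5.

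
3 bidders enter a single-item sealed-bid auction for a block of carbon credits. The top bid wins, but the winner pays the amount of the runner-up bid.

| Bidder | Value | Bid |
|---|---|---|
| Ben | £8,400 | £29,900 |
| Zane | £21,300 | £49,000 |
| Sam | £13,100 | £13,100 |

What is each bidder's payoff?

Ranking the bids: Zane £49,000 > Ben £29,900 > Sam £13,100.
Zane has the top bid and wins; the price is the second-highest bid, £29,900.
Zane's payoff = £21,300 − £29,900 = -£8,600. All other bidders lose, so their payoff is 0.

Ben £0, Zane -£8,600, Sam £0.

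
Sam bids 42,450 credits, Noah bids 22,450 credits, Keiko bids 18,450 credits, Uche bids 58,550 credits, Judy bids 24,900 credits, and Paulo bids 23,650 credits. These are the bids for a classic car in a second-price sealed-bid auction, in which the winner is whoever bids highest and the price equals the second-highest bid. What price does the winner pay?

Price paid: 42,450 credits.

Ranking the bids: Uche 58,550 credits; Sam 42,450 credits; Judy 24,900 credits; Paulo 23,650 credits; Noah 22,450 credits; Keiko 18,450 credits.
Uche is the highest bidder, so Uche wins.
Under the second-price rule, the price is the second-highest bid: 42,450 credits.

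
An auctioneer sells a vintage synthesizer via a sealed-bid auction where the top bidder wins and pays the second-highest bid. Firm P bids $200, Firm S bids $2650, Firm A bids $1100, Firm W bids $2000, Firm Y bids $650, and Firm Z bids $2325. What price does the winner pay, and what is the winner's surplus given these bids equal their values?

The winner pays $2325 for a surplus of $325.

Bids in descending order: Firm S $2650, then Firm Z $2325, then Firm W $2000, then Firm A $1100, then Firm Y $650, then Firm P $200.
Firm S is the highest bidder, so Firm S wins.
Under the second-price rule, the price is the second-highest bid: $2325.
Surplus = $2650 − $2325 = $325.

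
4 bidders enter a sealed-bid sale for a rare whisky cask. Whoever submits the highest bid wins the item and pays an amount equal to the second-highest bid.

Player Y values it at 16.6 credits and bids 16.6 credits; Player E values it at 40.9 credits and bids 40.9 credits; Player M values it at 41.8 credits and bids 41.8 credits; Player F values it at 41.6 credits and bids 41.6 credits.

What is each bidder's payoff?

Player Y 0.0 credits, Player E 0.0 credits, Player M 0.2 credits, Player F 0.0 credits.

Bids in descending order: Player M 41.8 credits; Player F 41.6 credits; Player E 40.9 credits; Player Y 16.6 credits.
Player M has the top bid and wins; the price is the second-highest bid, 41.6 credits.
Player M's payoff = 41.8 credits − 41.6 credits = 0.2 credits. All other bidders lose, so their payoff is 0.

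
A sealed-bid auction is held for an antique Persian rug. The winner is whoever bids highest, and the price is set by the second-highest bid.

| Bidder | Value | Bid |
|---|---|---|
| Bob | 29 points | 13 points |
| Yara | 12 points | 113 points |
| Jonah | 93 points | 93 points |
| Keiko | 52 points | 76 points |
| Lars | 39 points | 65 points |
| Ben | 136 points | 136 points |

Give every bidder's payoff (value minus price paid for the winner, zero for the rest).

Ordered from highest: Ben 136 points, then Yara 113 points, then Jonah 93 points, then Keiko 76 points, then Lars 65 points, then Bob 13 points.
Ben has the top bid and wins; the price is the second-highest bid, 113 points.
Ben's payoff = 136 points − 113 points = 23 points. All other bidders lose, so their payoff is 0.

Bob 0 points, Yara 0 points, Jonah 0 points, Keiko 0 points, Lars 0 points, Ben 23 points.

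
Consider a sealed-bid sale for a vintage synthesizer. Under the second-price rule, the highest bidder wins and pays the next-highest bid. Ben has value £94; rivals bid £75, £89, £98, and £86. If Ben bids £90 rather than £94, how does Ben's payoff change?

£0

The highest competing bid is £98.
Bidding truthfully at £94: the top bid is £98 (a rival), so Ben loses. Payoff = £0.
Bidding £90: the top bid is £98 (a rival), so Ben loses. Payoff = £0.
Change = £0 − £0 = £0.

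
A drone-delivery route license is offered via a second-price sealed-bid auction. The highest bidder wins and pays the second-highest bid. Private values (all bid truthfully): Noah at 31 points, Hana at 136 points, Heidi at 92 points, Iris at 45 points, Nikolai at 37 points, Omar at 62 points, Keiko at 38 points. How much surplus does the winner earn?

Winner's surplus: 44 points.

Ranking the bids: Hana 136 points > Heidi 92 points > Omar 62 points > Iris 45 points > Keiko 38 points > Nikolai 37 points > Noah 31 points.
Hana wins with the top bid and pays the second-highest, 92 points.
Surplus = 136 points − 92 points = 44 points.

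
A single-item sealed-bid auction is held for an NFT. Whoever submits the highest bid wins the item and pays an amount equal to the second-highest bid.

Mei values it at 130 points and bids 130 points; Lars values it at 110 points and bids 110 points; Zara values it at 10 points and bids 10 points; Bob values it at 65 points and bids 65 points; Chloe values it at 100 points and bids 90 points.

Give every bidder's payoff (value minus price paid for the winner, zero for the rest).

Ordered from highest: Mei 130 points, then Lars 110 points, then Chloe 90 points, then Bob 65 points, then Zara 10 points.
Mei has the top bid and wins; the price is the second-highest bid, 110 points.
Mei's payoff = 130 points − 110 points = 20 points. All other bidders lose, so their payoff is 0.

Mei 20 points, Lars 0 points, Zara 0 points, Bob 0 points, Chloe 0 points.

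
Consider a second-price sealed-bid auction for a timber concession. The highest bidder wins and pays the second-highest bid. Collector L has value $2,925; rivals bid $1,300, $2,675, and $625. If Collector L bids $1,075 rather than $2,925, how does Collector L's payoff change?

Payoff change: -$250.

The highest competing bid is $2,675.
Bidding truthfully at $2,925: Collector L has the top bid, wins, and pays the second-highest bid $2,675. Payoff = $2,925 − $2,675 = $250.
Bidding $1,075: the top bid is $2,675 (a rival), so Collector L loses. Payoff = $0.
Change = $0 − $250 = -$250.
Deviating from a truthful bid can only lose payoff in a second-price auction — never gain.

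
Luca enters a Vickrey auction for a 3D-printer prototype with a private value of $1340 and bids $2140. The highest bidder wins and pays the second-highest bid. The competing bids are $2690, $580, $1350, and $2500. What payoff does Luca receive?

Highest competing bid: $2690.
Luca's bid $2140 is not the highest, so Luca loses, pays nothing, and earns zero payoff.

$0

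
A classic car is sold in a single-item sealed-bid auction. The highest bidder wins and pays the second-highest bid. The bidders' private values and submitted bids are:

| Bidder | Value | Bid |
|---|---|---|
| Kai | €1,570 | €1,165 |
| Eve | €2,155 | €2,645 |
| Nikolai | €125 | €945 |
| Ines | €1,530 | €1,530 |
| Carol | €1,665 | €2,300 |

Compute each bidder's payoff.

Bids in descending order: Eve €2,645; Carol €2,300; Ines €1,530; Kai €1,165; Nikolai €945.
Eve has the top bid and wins; the price is the second-highest bid, €2,300.
Eve's payoff = €2,155 − €2,300 = -€145. All other bidders lose, so their payoff is 0.

Kai €0, Eve -€145, Nikolai €0, Ines €0, Carol €0.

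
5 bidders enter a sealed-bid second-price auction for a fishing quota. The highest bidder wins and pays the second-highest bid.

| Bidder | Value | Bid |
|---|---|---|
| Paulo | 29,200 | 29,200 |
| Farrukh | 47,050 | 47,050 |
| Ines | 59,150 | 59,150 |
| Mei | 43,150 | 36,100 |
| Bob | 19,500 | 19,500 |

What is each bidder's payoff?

Paulo 0, Farrukh 0, Ines 12,100, Mei 0, Bob 0.

Bids in descending order: Ines 59,150, then Farrukh 47,050, then Mei 36,100, then Paulo 29,200, then Bob 19,500.
Ines has the top bid and wins; the price is the second-highest bid, 47,050.
Ines's payoff = 59,150 − 47,050 = 12,100. All other bidders lose, so their payoff is 0.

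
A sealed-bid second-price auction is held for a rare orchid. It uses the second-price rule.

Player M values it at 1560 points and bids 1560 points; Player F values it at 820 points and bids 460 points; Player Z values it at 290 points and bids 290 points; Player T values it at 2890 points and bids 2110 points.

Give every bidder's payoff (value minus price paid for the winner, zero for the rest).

Payoffs: Player M 0 points, Player F 0 points, Player Z 0 points, Player T 1330 points.

Bids in descending order: Player T 2110 points, then Player M 1560 points, then Player F 460 points, then Player Z 290 points.
Player T has the top bid and wins; the price is the second-highest bid, 1560 points.
Player T's payoff = 2890 points − 1560 points = 1330 points. All other bidders lose, so their payoff is 0.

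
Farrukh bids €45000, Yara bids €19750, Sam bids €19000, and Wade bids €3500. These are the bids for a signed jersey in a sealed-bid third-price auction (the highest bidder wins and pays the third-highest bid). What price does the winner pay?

Price paid: €19000.

Sorted high to low: Farrukh €45000, then Yara €19750, then Sam €19000, then Wade €3500.
Farrukh is the highest bidder, so Farrukh wins.
Under the third-price rule, the price is the third-highest bid: €19000.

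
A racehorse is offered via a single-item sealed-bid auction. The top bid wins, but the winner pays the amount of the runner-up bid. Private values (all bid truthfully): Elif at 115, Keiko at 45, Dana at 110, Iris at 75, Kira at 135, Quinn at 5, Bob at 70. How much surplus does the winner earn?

Ranking the bids: Kira 135, then Elif 115, then Dana 110, then Iris 75, then Bob 70, then Keiko 45, then Quinn 5.
Kira wins with the top bid and pays the second-highest, 115.
Surplus = 135 − 115 = 20.

Surplus = 20.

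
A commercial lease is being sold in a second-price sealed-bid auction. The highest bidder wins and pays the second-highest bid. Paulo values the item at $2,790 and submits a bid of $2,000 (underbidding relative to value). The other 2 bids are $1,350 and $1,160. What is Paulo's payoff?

Highest competing bid: $1,350.
Paulo's bid $2,000 is the highest overall, so Paulo wins and pays the second-highest bid, $1,350.
Payoff = value − price = $2,790 − $1,350 = $1,440.

Payoff = $1,440.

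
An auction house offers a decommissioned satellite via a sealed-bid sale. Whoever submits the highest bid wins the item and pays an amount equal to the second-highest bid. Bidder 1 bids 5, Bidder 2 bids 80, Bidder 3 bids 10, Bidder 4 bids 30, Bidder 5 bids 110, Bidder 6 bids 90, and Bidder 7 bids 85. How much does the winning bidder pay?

The winner pays 90.

Ordered from highest: Bidder 5 110; Bidder 6 90; Bidder 7 85; Bidder 2 80; Bidder 4 30; Bidder 3 10; Bidder 1 5.
Bidder 5 has the highest bid, so Bidder 5 wins.
The second-highest bid is 90, so that is what Bidder 5 pays.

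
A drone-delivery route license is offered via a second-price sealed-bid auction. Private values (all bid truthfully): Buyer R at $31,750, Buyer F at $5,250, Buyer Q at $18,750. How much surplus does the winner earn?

Sorted high to low: Buyer R $31,750 > Buyer Q $18,750 > Buyer F $5,250.
Buyer R wins with the top bid and pays the second-highest, $18,750.
Surplus = $31,750 − $18,750 = $13,000.

Surplus = $13,000.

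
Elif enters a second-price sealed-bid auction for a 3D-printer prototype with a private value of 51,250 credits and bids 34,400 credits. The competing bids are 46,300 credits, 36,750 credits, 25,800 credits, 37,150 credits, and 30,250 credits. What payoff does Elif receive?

Highest competing bid: 46,300 credits.
Elif's bid 34,400 credits is not the highest, so Elif loses, pays nothing, and earns zero payoff.

Payoff = 0 credits.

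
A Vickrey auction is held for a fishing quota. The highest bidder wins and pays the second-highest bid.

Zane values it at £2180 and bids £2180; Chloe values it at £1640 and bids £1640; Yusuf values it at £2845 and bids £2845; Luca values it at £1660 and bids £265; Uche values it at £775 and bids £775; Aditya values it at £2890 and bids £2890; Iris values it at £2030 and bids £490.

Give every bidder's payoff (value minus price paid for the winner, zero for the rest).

Ranking the bids: Aditya £2890 > Yusuf £2845 > Zane £2180 > Chloe £1640 > Uche £775 > Iris £490 > Luca £265.
Aditya has the top bid and wins; the price is the second-highest bid, £2845.
Aditya's payoff = £2890 − £2845 = £45. All other bidders lose, so their payoff is 0.

Zane £0, Chloe £0, Yusuf £0, Luca £0, Uche £0, Aditya £45, Iris £0.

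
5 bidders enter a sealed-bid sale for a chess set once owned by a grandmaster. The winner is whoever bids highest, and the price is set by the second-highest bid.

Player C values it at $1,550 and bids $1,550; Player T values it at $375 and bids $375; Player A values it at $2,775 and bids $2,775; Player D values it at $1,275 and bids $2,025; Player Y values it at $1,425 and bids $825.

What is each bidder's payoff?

Player C $0, Player T $0, Player A $750, Player D $0, Player Y $0.

Ordered from highest: Player A $2,775, then Player D $2,025, then Player C $1,550, then Player Y $825, then Player T $375.
Player A has the top bid and wins; the price is the second-highest bid, $2,025.
Player A's payoff = $2,775 − $2,025 = $750. All other bidders lose, so their payoff is 0.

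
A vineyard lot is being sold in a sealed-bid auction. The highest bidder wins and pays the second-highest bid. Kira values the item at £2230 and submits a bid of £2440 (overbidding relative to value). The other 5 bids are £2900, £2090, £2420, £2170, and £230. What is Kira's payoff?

Highest competing bid: £2900.
Kira's bid £2440 is not the highest, so Kira loses, pays nothing, and earns zero payoff.

Kira's payoff: £0.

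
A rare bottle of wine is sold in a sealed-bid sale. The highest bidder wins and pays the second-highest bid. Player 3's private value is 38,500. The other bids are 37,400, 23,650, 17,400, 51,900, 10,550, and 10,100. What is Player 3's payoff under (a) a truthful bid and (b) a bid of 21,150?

(a) 0  (b) 0

The highest competing bid is 51,900.
Bidding truthfully at 38,500: the top bid is 51,900 (a rival), so Player 3 loses. Payoff = 0.
Bidding 21,150: the top bid is 51,900 (a rival), so Player 3 loses. Payoff = 0.
The bid only affects whether you win, not the price — here both bids land on the same side of the top rival bid, so the deviation is payoff-neutral.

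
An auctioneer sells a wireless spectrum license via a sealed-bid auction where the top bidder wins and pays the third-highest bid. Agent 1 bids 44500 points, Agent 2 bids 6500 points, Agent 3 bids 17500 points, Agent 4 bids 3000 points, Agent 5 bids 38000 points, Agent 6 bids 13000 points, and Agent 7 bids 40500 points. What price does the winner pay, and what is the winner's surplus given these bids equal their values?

Price 38000 points; surplus 6500 points.

Sorted high to low: Agent 1 44500 points, then Agent 7 40500 points, then Agent 5 38000 points, then Agent 3 17500 points, then Agent 6 13000 points, then Agent 2 6500 points, then Agent 4 3000 points.
Agent 1 is the highest bidder, so Agent 1 wins.
Under the third-price rule, the price is the third-highest bid: 38000 points.
Surplus = 44500 points − 38000 points = 6500 points.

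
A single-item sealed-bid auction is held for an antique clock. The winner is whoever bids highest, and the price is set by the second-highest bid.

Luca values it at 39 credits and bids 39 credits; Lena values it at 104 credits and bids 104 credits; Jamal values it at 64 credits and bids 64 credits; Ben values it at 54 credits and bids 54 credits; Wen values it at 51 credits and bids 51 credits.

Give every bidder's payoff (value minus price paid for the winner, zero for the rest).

Sorted high to low: Lena 104 credits; Jamal 64 credits; Ben 54 credits; Wen 51 credits; Luca 39 credits.
Lena has the top bid and wins; the price is the second-highest bid, 64 credits.
Lena's payoff = 104 credits − 64 credits = 40 credits. All other bidders lose, so their payoff is 0.

Payoffs: Luca 0 credits, Lena 40 credits, Jamal 0 credits, Ben 0 credits, Wen 0 credits.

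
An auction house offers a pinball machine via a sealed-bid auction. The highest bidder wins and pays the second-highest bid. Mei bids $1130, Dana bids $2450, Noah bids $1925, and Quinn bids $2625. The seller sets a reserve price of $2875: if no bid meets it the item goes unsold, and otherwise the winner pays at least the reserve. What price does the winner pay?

Ranking the bids: Quinn $2625; Dana $2450; Noah $1925; Mei $1130.
The top bid $2625 is below the reserve $2875, so the item goes unsold and nothing is paid.

unsold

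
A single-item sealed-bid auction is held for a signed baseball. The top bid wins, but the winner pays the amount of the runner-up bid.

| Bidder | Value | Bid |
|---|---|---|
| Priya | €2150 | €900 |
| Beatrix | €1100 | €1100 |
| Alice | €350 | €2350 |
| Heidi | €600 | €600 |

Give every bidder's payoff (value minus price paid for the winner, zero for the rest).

Payoffs: Priya €0, Beatrix €0, Alice -€750, Heidi €0.

Sorted high to low: Alice €2350; Beatrix €1100; Priya €900; Heidi €600.
Alice has the top bid and wins; the price is the second-highest bid, €1100.
Alice's payoff = €350 − €1100 = -€750. All other bidders lose, so their payoff is 0.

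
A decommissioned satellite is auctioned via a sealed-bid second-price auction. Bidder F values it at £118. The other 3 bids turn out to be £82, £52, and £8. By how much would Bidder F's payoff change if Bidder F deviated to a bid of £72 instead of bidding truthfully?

The highest competing bid is £82.
Bidding truthfully at £118: Bidder F has the top bid, wins, and pays the second-highest bid £82. Payoff = £118 − £82 = £36.
Bidding £72: the top bid is £82 (a rival), so Bidder F loses. Payoff = £0.
Change = £0 − £36 = -£36.
This is the dominant-strategy logic: truthful bidding weakly beats any alternative.

-£36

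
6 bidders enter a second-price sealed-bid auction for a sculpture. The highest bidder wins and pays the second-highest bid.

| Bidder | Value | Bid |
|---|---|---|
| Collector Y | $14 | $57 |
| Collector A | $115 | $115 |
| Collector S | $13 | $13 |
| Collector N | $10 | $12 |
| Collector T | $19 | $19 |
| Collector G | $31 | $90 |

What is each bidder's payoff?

Bids in descending order: Collector A $115, then Collector G $90, then Collector Y $57, then Collector T $19, then Collector S $13, then Collector N $12.
Collector A has the top bid and wins; the price is the second-highest bid, $90.
Collector A's payoff = $115 − $90 = $25. All other bidders lose, so their payoff is 0.

Payoffs: Collector Y $0, Collector A $25, Collector S $0, Collector N $0, Collector T $0, Collector G $0.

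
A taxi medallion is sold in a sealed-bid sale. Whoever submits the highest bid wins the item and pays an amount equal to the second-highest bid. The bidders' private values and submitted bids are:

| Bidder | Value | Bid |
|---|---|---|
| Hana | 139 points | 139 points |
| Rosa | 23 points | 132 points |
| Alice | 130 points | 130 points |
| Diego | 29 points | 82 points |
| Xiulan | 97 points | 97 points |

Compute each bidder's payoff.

Ordered from highest: Hana 139 points; Rosa 132 points; Alice 130 points; Xiulan 97 points; Diego 82 points.
Hana has the top bid and wins; the price is the second-highest bid, 132 points.
Hana's payoff = 139 points − 132 points = 7 points. All other bidders lose, so their payoff is 0.

Payoffs: Hana 7 points, Rosa 0 points, Alice 0 points, Diego 0 points, Xiulan 0 points.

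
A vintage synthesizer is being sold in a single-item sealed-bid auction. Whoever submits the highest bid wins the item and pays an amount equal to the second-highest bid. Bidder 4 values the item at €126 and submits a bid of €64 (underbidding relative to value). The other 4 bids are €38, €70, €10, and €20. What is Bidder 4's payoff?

Highest competing bid: €70.
Bidder 4's bid €64 is not the highest, so Bidder 4 loses, pays nothing, and earns zero payoff.

Payoff = €0.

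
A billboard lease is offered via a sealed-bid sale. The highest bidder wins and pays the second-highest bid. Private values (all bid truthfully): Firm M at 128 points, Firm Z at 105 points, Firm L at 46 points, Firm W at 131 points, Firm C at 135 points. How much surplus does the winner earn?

Ranking the bids: Firm C 135 points; Firm W 131 points; Firm M 128 points; Firm Z 105 points; Firm L 46 points.
Firm C wins with the top bid and pays the second-highest, 131 points.
Surplus = 135 points − 131 points = 4 points.

Surplus = 4 points.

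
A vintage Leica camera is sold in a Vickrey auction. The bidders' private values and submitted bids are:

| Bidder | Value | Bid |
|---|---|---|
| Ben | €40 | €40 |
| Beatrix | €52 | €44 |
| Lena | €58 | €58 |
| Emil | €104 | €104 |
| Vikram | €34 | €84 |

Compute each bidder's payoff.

Sorted high to low: Emil €104 > Vikram €84 > Lena €58 > Beatrix €44 > Ben €40.
Emil has the top bid and wins; the price is the second-highest bid, €84.
Emil's payoff = €104 − €84 = €20. All other bidders lose, so their payoff is 0.

Ben €0, Beatrix €0, Lena €0, Emil €20, Vikram €0.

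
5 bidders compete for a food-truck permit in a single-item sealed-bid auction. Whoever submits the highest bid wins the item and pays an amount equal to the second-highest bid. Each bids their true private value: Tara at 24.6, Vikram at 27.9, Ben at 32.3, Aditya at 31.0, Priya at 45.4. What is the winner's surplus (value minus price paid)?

Ordered from highest: Priya 45.4, then Ben 32.3, then Aditya 31.0, then Vikram 27.9, then Tara 24.6.
Priya wins with the top bid and pays the second-highest, 32.3.
Surplus = 45.4 − 32.3 = 13.1.

Surplus = 13.1.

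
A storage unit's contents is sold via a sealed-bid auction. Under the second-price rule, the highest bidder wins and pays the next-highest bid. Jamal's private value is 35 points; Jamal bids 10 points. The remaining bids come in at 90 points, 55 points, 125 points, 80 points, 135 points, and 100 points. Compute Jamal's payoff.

Highest competing bid: 135 points.
Jamal's bid 10 points is not the highest, so Jamal loses, pays nothing, and earns zero payoff.

Jamal's payoff: 0 points.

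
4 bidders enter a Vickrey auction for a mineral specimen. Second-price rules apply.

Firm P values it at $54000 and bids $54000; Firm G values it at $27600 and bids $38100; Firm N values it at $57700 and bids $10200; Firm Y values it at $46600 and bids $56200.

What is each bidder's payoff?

Ordered from highest: Firm Y $56200, then Firm P $54000, then Firm G $38100, then Firm N $10200.
Firm Y has the top bid and wins; the price is the second-highest bid, $54000.
Firm Y's payoff = $46600 − $54000 = -$7400. All other bidders lose, so their payoff is 0.

Firm P $0, Firm G $0, Firm N $0, Firm Y -$7400.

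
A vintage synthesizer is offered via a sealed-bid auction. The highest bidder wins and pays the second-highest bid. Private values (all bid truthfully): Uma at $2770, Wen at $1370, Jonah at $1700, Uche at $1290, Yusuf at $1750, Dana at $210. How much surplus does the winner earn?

Winner's surplus: $1020.

Bids in descending order: Uma $2770, then Yusuf $1750, then Jonah $1700, then Wen $1370, then Uche $1290, then Dana $210.
Uma wins with the top bid and pays the second-highest, $1750.
Surplus = $2770 − $1750 = $1020.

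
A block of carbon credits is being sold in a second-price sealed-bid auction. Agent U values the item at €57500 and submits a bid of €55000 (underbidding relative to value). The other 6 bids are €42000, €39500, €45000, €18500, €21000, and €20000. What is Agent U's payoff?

Agent U's payoff: €12500.

Highest competing bid: €45000.
Agent U's bid €55000 is the highest overall, so Agent U wins and pays the second-highest bid, €45000.
Payoff = value − price = €57500 − €45000 = €12500.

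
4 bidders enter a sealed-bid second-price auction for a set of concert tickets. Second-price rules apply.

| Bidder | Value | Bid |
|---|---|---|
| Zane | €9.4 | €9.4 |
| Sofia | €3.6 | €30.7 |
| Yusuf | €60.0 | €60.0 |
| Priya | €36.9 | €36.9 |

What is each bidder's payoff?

Zane €0.0, Sofia €0.0, Yusuf €23.1, Priya €0.0.

Ranking the bids: Yusuf €60.0, then Priya €36.9, then Sofia €30.7, then Zane €9.4.
Yusuf has the top bid and wins; the price is the second-highest bid, €36.9.
Yusuf's payoff = €60.0 − €36.9 = €23.1. All other bidders lose, so their payoff is 0.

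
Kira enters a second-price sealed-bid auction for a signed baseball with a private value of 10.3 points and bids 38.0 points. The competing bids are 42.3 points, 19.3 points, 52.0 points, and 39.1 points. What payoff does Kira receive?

0.0 points

Highest competing bid: 52.0 points.
Kira's bid 38.0 points is not the highest, so Kira loses, pays nothing, and earns zero payoff.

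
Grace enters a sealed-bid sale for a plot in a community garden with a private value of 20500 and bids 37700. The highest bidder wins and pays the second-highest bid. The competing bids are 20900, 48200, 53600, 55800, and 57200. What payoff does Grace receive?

Highest competing bid: 57200.
Grace's bid 37700 is not the highest, so Grace loses, pays nothing, and earns zero payoff.

Payoff = 0.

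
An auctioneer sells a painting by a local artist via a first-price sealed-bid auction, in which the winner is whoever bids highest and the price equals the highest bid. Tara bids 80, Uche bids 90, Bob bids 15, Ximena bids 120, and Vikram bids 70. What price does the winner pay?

Sorted high to low: Ximena 120; Uche 90; Tara 80; Vikram 70; Bob 15.
Ximena is the highest bidder, so Ximena wins.
Under the first-price rule, the price is the highest bid: 120.

The winner pays 120.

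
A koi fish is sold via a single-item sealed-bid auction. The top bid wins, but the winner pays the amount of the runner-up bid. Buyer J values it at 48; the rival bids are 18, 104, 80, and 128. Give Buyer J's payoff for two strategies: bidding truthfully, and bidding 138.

The highest competing bid is 128.
Bidding truthfully at 48: the top bid is 128 (a rival), so Buyer J loses. Payoff = 0.
Bidding 138: Buyer J has the top bid, wins, and pays the second-highest bid 128. Payoff = 48 − 128 = -80.
This is the dominant-strategy logic: truthful bidding weakly beats any alternative.

(a) 0  (b) -80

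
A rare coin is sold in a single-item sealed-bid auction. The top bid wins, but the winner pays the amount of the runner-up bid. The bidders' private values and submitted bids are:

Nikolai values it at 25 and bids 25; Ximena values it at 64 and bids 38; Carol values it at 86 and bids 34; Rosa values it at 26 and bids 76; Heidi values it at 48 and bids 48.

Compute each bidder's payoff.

Payoffs: Nikolai 0, Ximena 0, Carol 0, Rosa -22, Heidi 0.

Ranking the bids: Rosa 76; Heidi 48; Ximena 38; Carol 34; Nikolai 25.
Rosa has the top bid and wins; the price is the second-highest bid, 48.
Rosa's payoff = 26 − 48 = -22. All other bidders lose, so their payoff is 0.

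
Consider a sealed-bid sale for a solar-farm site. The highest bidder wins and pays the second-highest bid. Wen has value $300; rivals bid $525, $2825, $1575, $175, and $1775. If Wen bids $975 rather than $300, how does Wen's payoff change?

The highest competing bid is $2825.
Bidding truthfully at $300: the top bid is $2825 (a rival), so Wen loses. Payoff = $0.
Bidding $975: the top bid is $2825 (a rival), so Wen loses. Payoff = $0.
Change = $0 − $0 = $0.
The bid only affects whether you win, not the price — here both bids land on the same side of the top rival bid, so the deviation is payoff-neutral.

Payoff change: $0.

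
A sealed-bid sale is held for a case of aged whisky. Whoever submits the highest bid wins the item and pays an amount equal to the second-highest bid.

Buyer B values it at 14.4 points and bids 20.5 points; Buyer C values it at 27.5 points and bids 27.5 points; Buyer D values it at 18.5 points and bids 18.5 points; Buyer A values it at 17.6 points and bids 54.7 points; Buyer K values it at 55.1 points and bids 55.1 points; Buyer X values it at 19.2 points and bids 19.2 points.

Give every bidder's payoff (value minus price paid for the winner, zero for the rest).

Payoffs: Buyer B 0.0 points, Buyer C 0.0 points, Buyer D 0.0 points, Buyer A 0.0 points, Buyer K 0.4 points, Buyer X 0.0 points.

Ordered from highest: Buyer K 55.1 points, then Buyer A 54.7 points, then Buyer C 27.5 points, then Buyer B 20.5 points, then Buyer X 19.2 points, then Buyer D 18.5 points.
Buyer K has the top bid and wins; the price is the second-highest bid, 54.7 points.
Buyer K's payoff = 55.1 points − 54.7 points = 0.4 points. All other bidders lose, so their payoff is 0.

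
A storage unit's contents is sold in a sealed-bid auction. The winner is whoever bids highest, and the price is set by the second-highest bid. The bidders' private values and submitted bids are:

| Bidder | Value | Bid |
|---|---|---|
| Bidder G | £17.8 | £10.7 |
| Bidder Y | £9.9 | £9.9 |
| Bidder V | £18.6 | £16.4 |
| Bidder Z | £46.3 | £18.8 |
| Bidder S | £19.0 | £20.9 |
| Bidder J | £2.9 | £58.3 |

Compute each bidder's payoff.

Bidder G £0.0, Bidder Y £0.0, Bidder V £0.0, Bidder Z £0.0, Bidder S £0.0, Bidder J -£18.0.

Sorted high to low: Bidder J £58.3; Bidder S £20.9; Bidder Z £18.8; Bidder V £16.4; Bidder G £10.7; Bidder Y £9.9.
Bidder J has the top bid and wins; the price is the second-highest bid, £20.9.
Bidder J's payoff = £2.9 − £20.9 = -£18.0. All other bidders lose, so their payoff is 0.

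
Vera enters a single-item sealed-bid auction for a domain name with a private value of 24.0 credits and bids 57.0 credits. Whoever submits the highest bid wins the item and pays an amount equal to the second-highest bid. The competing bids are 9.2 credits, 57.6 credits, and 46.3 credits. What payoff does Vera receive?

Vera's payoff: 0.0 credits.

Highest competing bid: 57.6 credits.
Vera's bid 57.0 credits is not the highest, so Vera loses, pays nothing, and earns zero payoff.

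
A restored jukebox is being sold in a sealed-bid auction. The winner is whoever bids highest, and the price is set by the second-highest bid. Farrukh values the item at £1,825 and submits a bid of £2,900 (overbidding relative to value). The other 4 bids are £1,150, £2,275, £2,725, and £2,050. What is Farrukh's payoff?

Payoff = -£900.

Highest competing bid: £2,725.
Farrukh's bid £2,900 is the highest overall, so Farrukh wins and pays the second-highest bid, £2,725.
Payoff = value − price = £1,825 − £2,725 = -£900.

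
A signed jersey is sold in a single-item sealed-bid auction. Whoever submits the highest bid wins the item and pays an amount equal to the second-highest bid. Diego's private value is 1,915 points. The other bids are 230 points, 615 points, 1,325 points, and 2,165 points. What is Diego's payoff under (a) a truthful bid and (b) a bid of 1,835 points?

(a) 0 points  (b) 0 points

The highest competing bid is 2,165 points.
Bidding truthfully at 1,915 points: the top bid is 2,165 points (a rival), so Diego loses. Payoff = 0 points.
Bidding 1,835 points: the top bid is 2,165 points (a rival), so Diego loses. Payoff = 0 points.
The bid only affects whether you win, not the price — here both bids land on the same side of the top rival bid, so the deviation is payoff-neutral.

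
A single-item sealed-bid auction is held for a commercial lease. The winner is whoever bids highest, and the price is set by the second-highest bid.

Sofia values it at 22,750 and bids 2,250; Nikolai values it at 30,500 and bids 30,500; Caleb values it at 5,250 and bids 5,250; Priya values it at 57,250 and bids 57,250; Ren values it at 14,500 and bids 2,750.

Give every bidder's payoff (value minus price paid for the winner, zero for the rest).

Payoffs: Sofia 0, Nikolai 0, Caleb 0, Priya 26,750, Ren 0.

Ordered from highest: Priya 57,250 > Nikolai 30,500 > Caleb 5,250 > Ren 2,750 > Sofia 2,250.
Priya has the top bid and wins; the price is the second-highest bid, 30,500.
Priya's payoff = 57,250 − 30,500 = 26,750. All other bidders lose, so their payoff is 0.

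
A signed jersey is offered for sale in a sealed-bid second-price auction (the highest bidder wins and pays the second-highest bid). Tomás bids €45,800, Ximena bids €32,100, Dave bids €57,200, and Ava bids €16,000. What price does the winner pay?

Price paid: €45,800.

Ranking the bids: Dave €57,200 > Tomás €45,800 > Ximena €32,100 > Ava €16,000.
Dave is the highest bidder, so Dave wins.
Under the second-price rule, the price is the second-highest bid: €45,800.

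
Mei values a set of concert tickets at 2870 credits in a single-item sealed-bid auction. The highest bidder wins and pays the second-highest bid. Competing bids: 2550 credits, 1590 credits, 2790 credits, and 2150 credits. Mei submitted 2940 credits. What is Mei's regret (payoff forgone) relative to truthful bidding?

The highest competing bid is 2790 credits.
Bidding truthfully at 2870 credits: Mei has the top bid, wins, and pays the second-highest bid 2790 credits. Payoff = 2870 credits − 2790 credits = 80 credits.
Bidding 2940 credits: Mei has the top bid, wins, and pays the second-highest bid 2790 credits. Payoff = 2870 credits − 2790 credits = 80 credits.
Regret = truthful payoff − actual payoff = 80 credits − 80 credits = 0 credits.

0 credits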